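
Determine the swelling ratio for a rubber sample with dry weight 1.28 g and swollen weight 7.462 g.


Q = W_swollen / W_dry
Q = 7.462 / 1.28
Q = 5.83

Q = 5.83


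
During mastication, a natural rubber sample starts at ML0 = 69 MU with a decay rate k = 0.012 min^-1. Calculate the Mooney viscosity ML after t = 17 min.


ML = ML0 * exp(-k * t)
ML = 69 * exp(-0.012 * 17)
ML = 69 * 0.8155
ML = 56.27 MU

56.27 MU


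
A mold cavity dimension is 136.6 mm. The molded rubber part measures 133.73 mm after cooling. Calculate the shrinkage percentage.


Shrinkage = (mold - part) / mold * 100
= (136.6 - 133.73) / 136.6 * 100
= 2.87 / 136.6 * 100
= 2.1%

2.1%


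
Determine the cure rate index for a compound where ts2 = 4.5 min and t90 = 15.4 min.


CRI = 100 / (t90 - ts2)
= 100 / (15.4 - 4.5)
= 100 / 10.9
= 9.17 min^-1

9.17 min^-1


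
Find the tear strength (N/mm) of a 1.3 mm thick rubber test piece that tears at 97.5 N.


Tear strength = force / thickness
= 97.5 / 1.3
= 75.0 N/mm

75.0 N/mm


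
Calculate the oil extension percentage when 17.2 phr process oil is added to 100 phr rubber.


Oil % = oil / (100 + oil) * 100
= 17.2 / (100 + 17.2) * 100
= 17.2 / 117.2 * 100
= 14.68%

14.68%


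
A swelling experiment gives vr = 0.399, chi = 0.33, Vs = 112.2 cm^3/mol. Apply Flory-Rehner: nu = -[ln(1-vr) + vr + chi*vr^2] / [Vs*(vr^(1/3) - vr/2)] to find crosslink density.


ln(1 - vr) = ln(1 - 0.399) = -0.5092
Numerator = -((-0.5092) + 0.399 + 0.33 * 0.399^2) = 0.0576
Denominator = 112.2 * (0.399^(1/3) - 0.399/2) = 60.2168
nu = 0.0576 / 60.2168 = 9.5694e-04 mol/cm^3

9.5694e-04 mol/cm^3


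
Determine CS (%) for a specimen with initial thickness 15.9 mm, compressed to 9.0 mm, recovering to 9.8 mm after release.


CS = (t0 - recovered) / (t0 - ts) * 100
= (15.9 - 9.8) / (15.9 - 9.0) * 100
= 6.1 / 6.9 * 100
= 88.4%

88.4%


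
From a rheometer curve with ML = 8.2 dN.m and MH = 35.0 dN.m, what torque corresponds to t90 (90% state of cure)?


M90 = ML + 0.9 * (MH - ML)
M90 = 8.2 + 0.9 * (35.0 - 8.2)
M90 = 8.2 + 0.9 * 26.8
M90 = 32.32 dN.m

32.32 dN.m


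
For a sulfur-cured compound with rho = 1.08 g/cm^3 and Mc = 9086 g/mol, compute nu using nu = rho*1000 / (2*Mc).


nu = rho * 1000 / (2 * Mc)
nu = 1.08 * 1000 / (2 * 9086)
nu = 1080.0 / 18172
nu = 0.0594 mol/L

0.0594 mol/L


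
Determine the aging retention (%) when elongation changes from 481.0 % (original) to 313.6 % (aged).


Retention = aged / original * 100
= 313.6 / 481.0 * 100
= 65.2%

65.2%


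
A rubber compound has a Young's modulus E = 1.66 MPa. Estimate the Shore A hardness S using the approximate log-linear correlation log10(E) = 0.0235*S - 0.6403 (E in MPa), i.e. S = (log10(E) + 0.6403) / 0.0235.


log10(E) = 0.0235*S - 0.6403  =>  S = (log10(E) + 0.6403) / 0.0235
log10(1.66) = 0.220108
S = (0.220108 + 0.6403) / 0.0235 = 0.860408 / 0.0235
S = 36.6

Shore A = 36.6


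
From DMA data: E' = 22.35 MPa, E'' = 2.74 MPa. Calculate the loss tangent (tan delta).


tan delta = E'' / E'
= 2.74 / 22.35
= 0.1226

tan delta = 0.1226


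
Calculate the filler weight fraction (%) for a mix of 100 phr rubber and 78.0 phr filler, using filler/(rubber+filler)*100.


Filler % = filler / (rubber + filler) * 100
= 78.0 / (100 + 78.0) * 100
= 78.0 / 178.0 * 100
= 43.82%

43.82%


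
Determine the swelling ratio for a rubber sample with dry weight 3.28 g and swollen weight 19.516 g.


Q = W_swollen / W_dry
Q = 19.516 / 3.28
Q = 5.95

Q = 5.95


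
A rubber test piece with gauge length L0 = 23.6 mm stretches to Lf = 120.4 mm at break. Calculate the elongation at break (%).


Elongation = (Lf - L0) / L0 * 100
= (120.4 - 23.6) / 23.6 * 100
= 96.8 / 23.6 * 100
= 410.2%

410.2%


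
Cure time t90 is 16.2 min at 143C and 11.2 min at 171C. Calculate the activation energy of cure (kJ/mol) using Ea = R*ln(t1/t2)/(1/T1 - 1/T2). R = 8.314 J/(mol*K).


T1 = 416.15 K, T2 = 444.15 K
1/T1 - 1/T2 = 1.5149e-04
ln(t1/t2) = ln(16.2/11.2) = 0.3691
Ea = 8.314 * 0.3691 / 1.5149e-04 = 20256.8828 J/mol
Ea = 20.26 kJ/mol

20.26 kJ/mol


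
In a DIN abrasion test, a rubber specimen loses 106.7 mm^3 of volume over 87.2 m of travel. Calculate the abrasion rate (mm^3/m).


Rate = volume_loss / distance
= 106.7 / 87.2
= 1.224 mm^3/m

1.224 mm^3/m


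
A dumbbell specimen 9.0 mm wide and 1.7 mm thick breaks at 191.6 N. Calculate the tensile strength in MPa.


Area = width * thickness = 9.0 * 1.7 = 15.3 mm^2
TS = force / area = 191.6 / 15.3 = 12.52 MPa

12.52 MPa


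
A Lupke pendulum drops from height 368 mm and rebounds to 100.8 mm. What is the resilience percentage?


Resilience = h_rebound / h_drop * 100
= 100.8 / 368 * 100
= 27.4%

27.4%


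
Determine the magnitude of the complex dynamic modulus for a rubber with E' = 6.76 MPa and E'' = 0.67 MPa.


|E*| = sqrt(E'^2 + E''^2)
= sqrt(6.76^2 + 0.67^2)
= sqrt(45.6976 + 0.4489)
= 6.793 MPa

6.793 MPa


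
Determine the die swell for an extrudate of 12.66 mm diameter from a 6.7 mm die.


Die swell ratio = D_extrudate / D_die
= 12.66 / 6.7
= 1.89

Die swell = 1.89


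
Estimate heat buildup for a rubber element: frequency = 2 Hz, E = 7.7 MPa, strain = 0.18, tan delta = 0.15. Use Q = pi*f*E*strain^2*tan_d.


Q = pi * f * E * strain^2 * tan_d
= pi * 2 * 7.7 * 0.18^2 * 0.15
= pi * 2 * 7.7 * 0.0324 * 0.15
= 0.2351

Q = 0.2351


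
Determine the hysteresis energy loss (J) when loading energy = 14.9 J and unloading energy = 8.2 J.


Hysteresis loss = loading - unloading
= 14.9 - 8.2
= 6.7 J

6.7 J


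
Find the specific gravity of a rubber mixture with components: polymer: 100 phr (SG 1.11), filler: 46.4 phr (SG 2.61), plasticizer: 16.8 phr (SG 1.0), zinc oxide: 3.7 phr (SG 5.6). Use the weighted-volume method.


Sum of weights = 166.9
Volume contributions:
  polymer: 100/1.11 = 90.0901
  filler: 46.4/2.61 = 17.7778
  plasticizer: 16.8/1.0 = 16.8000
  zinc oxide: 3.7/5.6 = 0.6607
Sum of volumes = 125.3286
SG = 166.9 / 125.3286 = 1.332

SG = 1.332


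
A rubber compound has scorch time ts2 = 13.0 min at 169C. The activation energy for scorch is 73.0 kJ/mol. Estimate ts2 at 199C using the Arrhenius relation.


Convert temperatures: T1 = 169 + 273.15 = 442.15 K, T2 = 199 + 273.15 = 472.15 K
ts2_new = 13.0 * exp(73000 / 8.314 * (1/472.15 - 1/442.15))
1/T2 - 1/T1 = -1.4370e-04
ts2_new = 3.68 min

3.68 min


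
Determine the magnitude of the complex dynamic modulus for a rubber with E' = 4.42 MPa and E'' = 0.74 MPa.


|E*| = sqrt(E'^2 + E''^2)
= sqrt(4.42^2 + 0.74^2)
= sqrt(19.5364 + 0.5476)
= 4.482 MPa

4.482 MPa


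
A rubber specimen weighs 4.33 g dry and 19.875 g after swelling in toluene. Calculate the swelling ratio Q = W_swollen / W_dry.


Q = W_swollen / W_dry
Q = 19.875 / 4.33
Q = 4.59

Q = 4.59


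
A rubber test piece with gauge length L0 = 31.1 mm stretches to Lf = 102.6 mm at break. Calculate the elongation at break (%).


Elongation = (Lf - L0) / L0 * 100
= (102.6 - 31.1) / 31.1 * 100
= 71.5 / 31.1 * 100
= 229.9%

229.9%


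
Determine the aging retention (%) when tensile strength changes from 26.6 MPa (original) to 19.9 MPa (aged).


Retention = aged / original * 100
= 19.9 / 26.6 * 100
= 74.8%

74.8%


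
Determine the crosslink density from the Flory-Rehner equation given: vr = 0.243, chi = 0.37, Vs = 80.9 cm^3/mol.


ln(1 - vr) = ln(1 - 0.243) = -0.2784
Numerator = -((-0.2784) + 0.243 + 0.37 * 0.243^2) = 0.0135
Denominator = 80.9 * (0.243^(1/3) - 0.243/2) = 40.6543
nu = 0.0135 / 40.6543 = 3.3315e-04 mol/cm^3

3.3315e-04 mol/cm^3


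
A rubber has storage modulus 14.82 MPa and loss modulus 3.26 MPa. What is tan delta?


tan delta = E'' / E'
= 3.26 / 14.82
= 0.22

tan delta = 0.22


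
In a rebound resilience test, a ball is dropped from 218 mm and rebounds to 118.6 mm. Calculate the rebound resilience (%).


Resilience = h_rebound / h_drop * 100
= 118.6 / 218 * 100
= 54.4%

54.4%


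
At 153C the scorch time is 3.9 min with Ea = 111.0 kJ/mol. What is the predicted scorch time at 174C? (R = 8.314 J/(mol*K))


Convert temperatures: T1 = 153 + 273.15 = 426.15 K, T2 = 174 + 273.15 = 447.15 K
ts2_new = 3.9 * exp(111000 / 8.314 * (1/447.15 - 1/426.15))
1/T2 - 1/T1 = -1.1021e-04
ts2_new = 0.9 min

0.9 min


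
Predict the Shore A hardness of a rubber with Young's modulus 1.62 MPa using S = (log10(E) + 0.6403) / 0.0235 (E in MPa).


log10(E) = 0.0235*S - 0.6403  =>  S = (log10(E) + 0.6403) / 0.0235
log10(1.62) = 0.209515
S = (0.209515 + 0.6403) / 0.0235 = 0.849815 / 0.0235
S = 36.2

Shore A = 36.2


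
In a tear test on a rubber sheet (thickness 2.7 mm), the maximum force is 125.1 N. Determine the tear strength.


Tear strength = force / thickness
= 125.1 / 2.7
= 46.33 N/mm

46.33 N/mm


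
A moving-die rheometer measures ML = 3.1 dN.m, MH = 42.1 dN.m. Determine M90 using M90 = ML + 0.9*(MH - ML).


M90 = ML + 0.9 * (MH - ML)
M90 = 3.1 + 0.9 * (42.1 - 3.1)
M90 = 3.1 + 0.9 * 39.0
M90 = 38.2 dN.m

38.2 dN.m


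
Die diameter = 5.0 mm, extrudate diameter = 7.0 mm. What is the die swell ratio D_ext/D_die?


Die swell ratio = D_extrudate / D_die
= 7.0 / 5.0
= 1.4

Die swell = 1.4


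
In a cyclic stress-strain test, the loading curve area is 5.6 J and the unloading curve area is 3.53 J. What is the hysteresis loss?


Hysteresis loss = loading - unloading
= 5.6 - 3.53
= 2.07 J

2.07 J


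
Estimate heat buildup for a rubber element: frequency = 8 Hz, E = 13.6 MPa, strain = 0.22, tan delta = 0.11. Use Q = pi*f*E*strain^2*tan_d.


Q = pi * f * E * strain^2 * tan_d
= pi * 8 * 13.6 * 0.22^2 * 0.11
= pi * 8 * 13.6 * 0.0484 * 0.11
= 1.8198

Q = 1.8198


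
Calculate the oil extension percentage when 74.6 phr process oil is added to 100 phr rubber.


Oil % = oil / (100 + oil) * 100
= 74.6 / (100 + 74.6) * 100
= 74.6 / 174.6 * 100
= 42.73%

42.73%


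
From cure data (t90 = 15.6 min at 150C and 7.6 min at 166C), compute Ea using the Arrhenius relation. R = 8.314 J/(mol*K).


T1 = 423.15 K, T2 = 439.15 K
1/T1 - 1/T2 = 8.6102e-05
ln(t1/t2) = ln(15.6/7.6) = 0.7191
Ea = 8.314 * 0.7191 / 8.6102e-05 = 69438.4868 J/mol
Ea = 69.44 kJ/mol

69.44 kJ/mol


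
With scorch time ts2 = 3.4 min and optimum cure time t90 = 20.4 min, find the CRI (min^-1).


CRI = 100 / (t90 - ts2)
= 100 / (20.4 - 3.4)
= 100 / 17.0
= 5.88 min^-1

5.88 min^-1


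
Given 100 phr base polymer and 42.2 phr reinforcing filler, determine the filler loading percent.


Filler % = filler / (rubber + filler) * 100
= 42.2 / (100 + 42.2) * 100
= 42.2 / 142.2 * 100
= 29.68%

29.68%


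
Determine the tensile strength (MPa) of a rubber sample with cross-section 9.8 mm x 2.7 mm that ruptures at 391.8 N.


Area = width * thickness = 9.8 * 2.7 = 26.46 mm^2
TS = force / area = 391.8 / 26.46 = 14.81 MPa

14.81 MPa


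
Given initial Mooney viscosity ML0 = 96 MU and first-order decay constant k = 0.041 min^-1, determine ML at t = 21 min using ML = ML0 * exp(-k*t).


ML = ML0 * exp(-k * t)
ML = 96 * exp(-0.041 * 21)
ML = 96 * 0.4227
ML = 40.58 MU

40.58 MU


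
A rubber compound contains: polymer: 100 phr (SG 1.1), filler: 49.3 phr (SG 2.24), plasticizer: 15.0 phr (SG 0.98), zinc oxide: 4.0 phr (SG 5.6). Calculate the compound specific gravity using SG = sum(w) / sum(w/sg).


Sum of weights = 168.3
Volume contributions:
  polymer: 100/1.1 = 90.9091
  filler: 49.3/2.24 = 22.0089
  plasticizer: 15.0/0.98 = 15.3061
  zinc oxide: 4.0/5.6 = 0.7143
Sum of volumes = 128.9384
SG = 168.3 / 128.9384 = 1.305

SG = 1.305


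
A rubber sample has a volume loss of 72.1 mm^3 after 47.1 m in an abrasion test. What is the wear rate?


Rate = volume_loss / distance
= 72.1 / 47.1
= 1.531 mm^3/m

1.531 mm^3/m


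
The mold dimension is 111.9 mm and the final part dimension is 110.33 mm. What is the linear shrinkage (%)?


Shrinkage = (mold - part) / mold * 100
= (111.9 - 110.33) / 111.9 * 100
= 1.57 / 111.9 * 100
= 1.4%

1.4%


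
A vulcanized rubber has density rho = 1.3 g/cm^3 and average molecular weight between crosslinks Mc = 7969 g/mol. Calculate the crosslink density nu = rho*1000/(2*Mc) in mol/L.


nu = rho * 1000 / (2 * Mc)
nu = 1.3 * 1000 / (2 * 7969)
nu = 1300.0 / 15938
nu = 0.0816 mol/L

0.0816 mol/L


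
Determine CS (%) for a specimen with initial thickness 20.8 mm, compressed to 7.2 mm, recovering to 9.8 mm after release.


CS = (t0 - recovered) / (t0 - ts) * 100
= (20.8 - 9.8) / (20.8 - 7.2) * 100
= 11.0 / 13.6 * 100
= 80.9%

80.9%


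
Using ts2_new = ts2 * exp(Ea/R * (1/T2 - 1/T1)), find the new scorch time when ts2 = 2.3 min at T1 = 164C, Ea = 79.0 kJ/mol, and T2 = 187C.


Convert temperatures: T1 = 164 + 273.15 = 437.15 K, T2 = 187 + 273.15 = 460.15 K
ts2_new = 2.3 * exp(79000 / 8.314 * (1/460.15 - 1/437.15))
1/T2 - 1/T1 = -1.1434e-04
ts2_new = 0.78 min

0.78 min


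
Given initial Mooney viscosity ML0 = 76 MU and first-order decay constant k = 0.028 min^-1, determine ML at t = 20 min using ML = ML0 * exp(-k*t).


ML = ML0 * exp(-k * t)
ML = 76 * exp(-0.028 * 20)
ML = 76 * 0.5712
ML = 43.41 MU

43.41 MU


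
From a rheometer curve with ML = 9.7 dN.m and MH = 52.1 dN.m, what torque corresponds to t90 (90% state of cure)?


M90 = ML + 0.9 * (MH - ML)
M90 = 9.7 + 0.9 * (52.1 - 9.7)
M90 = 9.7 + 0.9 * 42.4
M90 = 47.86 dN.m

47.86 dN.m


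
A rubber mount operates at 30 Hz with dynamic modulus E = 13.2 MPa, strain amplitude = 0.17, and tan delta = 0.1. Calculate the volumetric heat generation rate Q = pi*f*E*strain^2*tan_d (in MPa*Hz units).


Q = pi * f * E * strain^2 * tan_d
= pi * 30 * 13.2 * 0.17^2 * 0.1
= pi * 30 * 13.2 * 0.0289 * 0.1
= 3.5954

Q = 3.5954


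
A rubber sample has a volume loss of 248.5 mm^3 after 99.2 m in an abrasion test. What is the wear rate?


Rate = volume_loss / distance
= 248.5 / 99.2
= 2.505 mm^3/m

2.505 mm^3/m


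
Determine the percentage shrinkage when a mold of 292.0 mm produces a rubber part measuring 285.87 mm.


Shrinkage = (mold - part) / mold * 100
= (292.0 - 285.87) / 292.0 * 100
= 6.13 / 292.0 * 100
= 2.1%

2.1%


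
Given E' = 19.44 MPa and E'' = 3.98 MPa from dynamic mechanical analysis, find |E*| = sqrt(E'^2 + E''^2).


|E*| = sqrt(E'^2 + E''^2)
= sqrt(19.44^2 + 3.98^2)
= sqrt(377.9136 + 15.8404)
= 19.843 MPa

19.843 MPa


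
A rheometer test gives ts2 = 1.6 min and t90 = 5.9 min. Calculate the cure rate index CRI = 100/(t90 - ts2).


CRI = 100 / (t90 - ts2)
= 100 / (5.9 - 1.6)
= 100 / 4.3
= 23.26 min^-1

23.26 min^-1


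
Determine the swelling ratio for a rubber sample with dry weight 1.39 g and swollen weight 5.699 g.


Q = W_swollen / W_dry
Q = 5.699 / 1.39
Q = 4.1

Q = 4.1


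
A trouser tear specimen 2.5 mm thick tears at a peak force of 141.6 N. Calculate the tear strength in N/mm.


Tear strength = force / thickness
= 141.6 / 2.5
= 56.64 N/mm

56.64 N/mm


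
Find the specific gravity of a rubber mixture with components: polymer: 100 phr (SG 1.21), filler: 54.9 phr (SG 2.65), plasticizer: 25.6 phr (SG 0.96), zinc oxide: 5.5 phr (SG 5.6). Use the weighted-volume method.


Sum of weights = 186.0
Volume contributions:
  polymer: 100/1.21 = 82.6446
  filler: 54.9/2.65 = 20.7170
  plasticizer: 25.6/0.96 = 26.6667
  zinc oxide: 5.5/5.6 = 0.9821
Sum of volumes = 131.0104
SG = 186.0 / 131.0104 = 1.42

SG = 1.42


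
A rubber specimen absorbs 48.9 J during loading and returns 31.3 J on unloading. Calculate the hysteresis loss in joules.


Hysteresis loss = loading - unloading
= 48.9 - 31.3
= 17.6 J

17.6 J


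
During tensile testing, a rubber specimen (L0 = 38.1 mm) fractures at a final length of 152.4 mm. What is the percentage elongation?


Elongation = (Lf - L0) / L0 * 100
= (152.4 - 38.1) / 38.1 * 100
= 114.3 / 38.1 * 100
= 300.0%

300.0%


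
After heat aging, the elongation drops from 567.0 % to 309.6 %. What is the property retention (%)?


Retention = aged / original * 100
= 309.6 / 567.0 * 100
= 54.6%

54.6%


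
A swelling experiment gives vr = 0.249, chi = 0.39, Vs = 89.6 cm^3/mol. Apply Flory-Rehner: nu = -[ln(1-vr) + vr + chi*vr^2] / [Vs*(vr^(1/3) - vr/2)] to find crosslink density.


ln(1 - vr) = ln(1 - 0.249) = -0.2863
Numerator = -((-0.2863) + 0.249 + 0.39 * 0.249^2) = 0.0132
Denominator = 89.6 * (0.249^(1/3) - 0.249/2) = 45.2139
nu = 0.0132 / 45.2139 = 2.9127e-04 mol/cm^3

2.9127e-04 mol/cm^3


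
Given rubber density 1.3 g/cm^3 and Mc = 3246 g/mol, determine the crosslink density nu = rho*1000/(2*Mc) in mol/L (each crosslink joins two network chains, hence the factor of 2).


nu = rho * 1000 / (2 * Mc)
nu = 1.3 * 1000 / (2 * 3246)
nu = 1300.0 / 6492
nu = 0.2002 mol/L

0.2002 mol/L


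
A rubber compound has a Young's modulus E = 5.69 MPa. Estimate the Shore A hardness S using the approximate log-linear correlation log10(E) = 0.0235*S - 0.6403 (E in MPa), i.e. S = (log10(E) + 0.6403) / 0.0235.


log10(E) = 0.0235*S - 0.6403  =>  S = (log10(E) + 0.6403) / 0.0235
log10(5.69) = 0.755112
S = (0.755112 + 0.6403) / 0.0235 = 1.395412 / 0.0235
S = 59.4

Shore A = 59.4


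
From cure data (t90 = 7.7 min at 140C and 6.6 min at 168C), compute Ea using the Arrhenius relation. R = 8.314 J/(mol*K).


T1 = 413.15 K, T2 = 441.15 K
1/T1 - 1/T2 = 1.5363e-04
ln(t1/t2) = ln(7.7/6.6) = 0.1542
Ea = 8.314 * 0.1542 / 1.5363e-04 = 8342.4089 J/mol
Ea = 8.34 kJ/mol

8.34 kJ/mol


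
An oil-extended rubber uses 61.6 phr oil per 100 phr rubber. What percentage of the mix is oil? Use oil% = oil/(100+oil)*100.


Oil % = oil / (100 + oil) * 100
= 61.6 / (100 + 61.6) * 100
= 61.6 / 161.6 * 100
= 38.12%

38.12%


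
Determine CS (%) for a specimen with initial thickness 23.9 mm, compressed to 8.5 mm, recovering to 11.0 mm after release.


CS = (t0 - recovered) / (t0 - ts) * 100
= (23.9 - 11.0) / (23.9 - 8.5) * 100
= 12.9 / 15.4 * 100
= 83.8%

83.8%


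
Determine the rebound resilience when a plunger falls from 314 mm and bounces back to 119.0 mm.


Resilience = h_rebound / h_drop * 100
= 119.0 / 314 * 100
= 37.9%

37.9%


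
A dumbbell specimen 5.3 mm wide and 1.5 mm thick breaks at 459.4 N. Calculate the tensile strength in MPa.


Area = width * thickness = 5.3 * 1.5 = 7.95 mm^2
TS = force / area = 459.4 / 7.95 = 57.79 MPa

57.79 MPa


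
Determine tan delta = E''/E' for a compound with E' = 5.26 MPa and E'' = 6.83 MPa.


tan delta = E'' / E'
= 6.83 / 5.26
= 1.2985

tan delta = 1.2985


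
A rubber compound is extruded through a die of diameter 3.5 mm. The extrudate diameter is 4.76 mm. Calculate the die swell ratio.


Die swell ratio = D_extrudate / D_die
= 4.76 / 3.5
= 1.36

Die swell = 1.36


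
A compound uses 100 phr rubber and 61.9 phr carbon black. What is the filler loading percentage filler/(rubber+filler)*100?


Filler % = filler / (rubber + filler) * 100
= 61.9 / (100 + 61.9) * 100
= 61.9 / 161.9 * 100
= 38.23%

38.23%


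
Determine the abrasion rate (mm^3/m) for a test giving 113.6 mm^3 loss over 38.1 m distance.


Rate = volume_loss / distance
= 113.6 / 38.1
= 2.982 mm^3/m

2.982 mm^3/m


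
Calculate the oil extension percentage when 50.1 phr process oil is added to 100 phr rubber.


Oil % = oil / (100 + oil) * 100
= 50.1 / (100 + 50.1) * 100
= 50.1 / 150.1 * 100
= 33.38%

33.38%


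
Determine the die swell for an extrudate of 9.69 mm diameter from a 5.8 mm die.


Die swell ratio = D_extrudate / D_die
= 9.69 / 5.8
= 1.671

Die swell = 1.671


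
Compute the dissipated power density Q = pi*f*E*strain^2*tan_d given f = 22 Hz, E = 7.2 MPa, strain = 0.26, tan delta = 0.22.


Q = pi * f * E * strain^2 * tan_d
= pi * 22 * 7.2 * 0.26^2 * 0.22
= pi * 22 * 7.2 * 0.0676 * 0.22
= 7.4007

Q = 7.4007


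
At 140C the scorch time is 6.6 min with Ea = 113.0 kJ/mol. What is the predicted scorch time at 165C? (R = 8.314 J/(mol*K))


Convert temperatures: T1 = 140 + 273.15 = 413.15 K, T2 = 165 + 273.15 = 438.15 K
ts2_new = 6.6 * exp(113000 / 8.314 * (1/438.15 - 1/413.15))
1/T2 - 1/T1 = -1.3811e-04
ts2_new = 1.01 min

1.01 min


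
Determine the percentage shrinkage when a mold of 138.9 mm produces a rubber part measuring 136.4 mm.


Shrinkage = (mold - part) / mold * 100
= (138.9 - 136.4) / 138.9 * 100
= 2.5 / 138.9 * 100
= 1.8%

1.8%


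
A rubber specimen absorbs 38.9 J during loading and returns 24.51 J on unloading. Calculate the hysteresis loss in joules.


Hysteresis loss = loading - unloading
= 38.9 - 24.51
= 14.39 J

14.39 J


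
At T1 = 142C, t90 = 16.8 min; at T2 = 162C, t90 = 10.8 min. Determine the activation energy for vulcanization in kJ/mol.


T1 = 415.15 K, T2 = 435.15 K
1/T1 - 1/T2 = 1.1071e-04
ln(t1/t2) = ln(16.8/10.8) = 0.4418
Ea = 8.314 * 0.4418 / 1.1071e-04 = 33180.4262 J/mol
Ea = 33.18 kJ/mol

33.18 kJ/mol


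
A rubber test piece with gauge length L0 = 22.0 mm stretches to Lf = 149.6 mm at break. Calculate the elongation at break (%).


Elongation = (Lf - L0) / L0 * 100
= (149.6 - 22.0) / 22.0 * 100
= 127.6 / 22.0 * 100
= 580.0%

580.0%


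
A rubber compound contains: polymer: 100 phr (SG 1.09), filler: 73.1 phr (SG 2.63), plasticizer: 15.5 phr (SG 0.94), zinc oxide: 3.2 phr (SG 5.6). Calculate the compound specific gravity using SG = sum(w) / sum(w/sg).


Sum of weights = 191.8
Volume contributions:
  polymer: 100/1.09 = 91.7431
  filler: 73.1/2.63 = 27.7947
  plasticizer: 15.5/0.94 = 16.4894
  zinc oxide: 3.2/5.6 = 0.5714
Sum of volumes = 136.5986
SG = 191.8 / 136.5986 = 1.404

SG = 1.404


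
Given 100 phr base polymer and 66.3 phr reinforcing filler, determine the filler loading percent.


Filler % = filler / (rubber + filler) * 100
= 66.3 / (100 + 66.3) * 100
= 66.3 / 166.3 * 100
= 39.87%

39.87%


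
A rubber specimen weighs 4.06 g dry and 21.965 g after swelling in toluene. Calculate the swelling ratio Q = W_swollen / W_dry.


Q = W_swollen / W_dry
Q = 21.965 / 4.06
Q = 5.41

Q = 5.41


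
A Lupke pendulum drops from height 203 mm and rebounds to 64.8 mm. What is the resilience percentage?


Resilience = h_rebound / h_drop * 100
= 64.8 / 203 * 100
= 31.9%

31.9%


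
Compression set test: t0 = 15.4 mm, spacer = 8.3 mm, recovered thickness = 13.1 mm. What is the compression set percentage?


CS = (t0 - recovered) / (t0 - ts) * 100
= (15.4 - 13.1) / (15.4 - 8.3) * 100
= 2.3 / 7.1 * 100
= 32.4%

32.4%


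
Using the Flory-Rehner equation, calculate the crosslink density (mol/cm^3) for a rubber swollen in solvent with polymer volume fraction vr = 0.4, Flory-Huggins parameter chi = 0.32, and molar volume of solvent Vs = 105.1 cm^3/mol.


ln(1 - vr) = ln(1 - 0.4) = -0.5108
Numerator = -((-0.5108) + 0.4 + 0.32 * 0.4^2) = 0.0596
Denominator = 105.1 * (0.4^(1/3) - 0.4/2) = 56.4183
nu = 0.0596 / 56.4183 = 0.0011 mol/cm^3

0.0011 mol/cm^3


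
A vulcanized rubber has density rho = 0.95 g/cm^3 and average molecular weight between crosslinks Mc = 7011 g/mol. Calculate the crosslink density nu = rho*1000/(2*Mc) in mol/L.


nu = rho * 1000 / (2 * Mc)
nu = 0.95 * 1000 / (2 * 7011)
nu = 950.0 / 14022
nu = 0.0678 mol/L

0.0678 mol/L


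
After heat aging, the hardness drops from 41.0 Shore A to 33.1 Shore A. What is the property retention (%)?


Retention = aged / original * 100
= 33.1 / 41.0 * 100
= 80.7%

80.7%


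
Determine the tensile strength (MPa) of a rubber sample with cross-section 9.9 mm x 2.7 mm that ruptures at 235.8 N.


Area = width * thickness = 9.9 * 2.7 = 26.73 mm^2
TS = force / area = 235.8 / 26.73 = 8.82 MPa

8.82 MPa


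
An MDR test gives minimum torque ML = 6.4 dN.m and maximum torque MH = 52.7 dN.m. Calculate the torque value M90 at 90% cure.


M90 = ML + 0.9 * (MH - ML)
M90 = 6.4 + 0.9 * (52.7 - 6.4)
M90 = 6.4 + 0.9 * 46.3
M90 = 48.07 dN.m

48.07 dN.m


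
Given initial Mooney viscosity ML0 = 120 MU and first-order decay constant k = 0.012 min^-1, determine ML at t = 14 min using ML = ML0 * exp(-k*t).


ML = ML0 * exp(-k * t)
ML = 120 * exp(-0.012 * 14)
ML = 120 * 0.8454
ML = 101.44 MU

101.44 MU


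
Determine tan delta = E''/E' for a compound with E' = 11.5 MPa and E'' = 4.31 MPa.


tan delta = E'' / E'
= 4.31 / 11.5
= 0.3748

tan delta = 0.3748


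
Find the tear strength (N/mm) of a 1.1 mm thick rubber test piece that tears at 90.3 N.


Tear strength = force / thickness
= 90.3 / 1.1
= 82.09 N/mm

82.09 N/mm


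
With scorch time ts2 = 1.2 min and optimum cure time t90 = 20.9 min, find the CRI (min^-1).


CRI = 100 / (t90 - ts2)
= 100 / (20.9 - 1.2)
= 100 / 19.7
= 5.08 min^-1

5.08 min^-1


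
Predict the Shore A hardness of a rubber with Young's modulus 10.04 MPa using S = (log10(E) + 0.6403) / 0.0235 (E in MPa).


log10(E) = 0.0235*S - 0.6403  =>  S = (log10(E) + 0.6403) / 0.0235
log10(10.04) = 1.001734
S = (1.001734 + 0.6403) / 0.0235 = 1.642034 / 0.0235
S = 69.9

Shore A = 69.9


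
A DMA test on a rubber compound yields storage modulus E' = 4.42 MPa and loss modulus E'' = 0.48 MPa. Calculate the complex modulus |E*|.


|E*| = sqrt(E'^2 + E''^2)
= sqrt(4.42^2 + 0.48^2)
= sqrt(19.5364 + 0.2304)
= 4.446 MPa

4.446 MPa


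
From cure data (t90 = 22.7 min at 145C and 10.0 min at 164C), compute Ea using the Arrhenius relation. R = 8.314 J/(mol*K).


T1 = 418.15 K, T2 = 437.15 K
1/T1 - 1/T2 = 1.0394e-04
ln(t1/t2) = ln(22.7/10.0) = 0.8198
Ea = 8.314 * 0.8198 / 1.0394e-04 = 65571.6682 J/mol
Ea = 65.57 kJ/mol

65.57 kJ/mol


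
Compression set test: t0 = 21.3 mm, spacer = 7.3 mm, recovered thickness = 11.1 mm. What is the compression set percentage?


CS = (t0 - recovered) / (t0 - ts) * 100
= (21.3 - 11.1) / (21.3 - 7.3) * 100
= 10.2 / 14.0 * 100
= 72.9%

72.9%


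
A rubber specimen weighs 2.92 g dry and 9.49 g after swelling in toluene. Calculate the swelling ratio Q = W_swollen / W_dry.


Q = W_swollen / W_dry
Q = 9.49 / 2.92
Q = 3.25

Q = 3.25


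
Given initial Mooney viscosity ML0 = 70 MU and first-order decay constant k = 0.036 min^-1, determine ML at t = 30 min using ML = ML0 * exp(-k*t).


ML = ML0 * exp(-k * t)
ML = 70 * exp(-0.036 * 30)
ML = 70 * 0.3396
ML = 23.77 MU

23.77 MU


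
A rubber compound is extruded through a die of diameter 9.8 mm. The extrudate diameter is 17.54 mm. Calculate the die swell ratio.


Die swell ratio = D_extrudate / D_die
= 17.54 / 9.8
= 1.79

Die swell = 1.79


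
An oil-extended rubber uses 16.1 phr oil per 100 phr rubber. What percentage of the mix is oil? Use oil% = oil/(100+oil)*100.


Oil % = oil / (100 + oil) * 100
= 16.1 / (100 + 16.1) * 100
= 16.1 / 116.1 * 100
= 13.87%

13.87%


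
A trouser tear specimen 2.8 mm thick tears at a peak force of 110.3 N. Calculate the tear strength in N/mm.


Tear strength = force / thickness
= 110.3 / 2.8
= 39.39 N/mm

39.39 N/mm


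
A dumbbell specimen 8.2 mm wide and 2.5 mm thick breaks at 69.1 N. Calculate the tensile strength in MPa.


Area = width * thickness = 8.2 * 2.5 = 20.5 mm^2
TS = force / area = 69.1 / 20.5 = 3.37 MPa

3.37 MPa


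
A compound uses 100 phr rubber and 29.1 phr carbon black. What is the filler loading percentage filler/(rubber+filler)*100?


Filler % = filler / (rubber + filler) * 100
= 29.1 / (100 + 29.1) * 100
= 29.1 / 129.1 * 100
= 22.54%

22.54%


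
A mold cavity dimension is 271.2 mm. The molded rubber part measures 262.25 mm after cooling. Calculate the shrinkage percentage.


Shrinkage = (mold - part) / mold * 100
= (271.2 - 262.25) / 271.2 * 100
= 8.95 / 271.2 * 100
= 3.3%

3.3%


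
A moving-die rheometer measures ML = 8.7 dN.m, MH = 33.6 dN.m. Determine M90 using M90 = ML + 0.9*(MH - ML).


M90 = ML + 0.9 * (MH - ML)
M90 = 8.7 + 0.9 * (33.6 - 8.7)
M90 = 8.7 + 0.9 * 24.9
M90 = 31.11 dN.m

31.11 dN.m


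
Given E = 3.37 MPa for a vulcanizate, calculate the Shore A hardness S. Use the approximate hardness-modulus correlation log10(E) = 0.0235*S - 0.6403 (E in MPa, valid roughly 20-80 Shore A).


log10(E) = 0.0235*S - 0.6403  =>  S = (log10(E) + 0.6403) / 0.0235
log10(3.37) = 0.527630
S = (0.527630 + 0.6403) / 0.0235 = 1.167930 / 0.0235
S = 49.7

Shore A = 49.7


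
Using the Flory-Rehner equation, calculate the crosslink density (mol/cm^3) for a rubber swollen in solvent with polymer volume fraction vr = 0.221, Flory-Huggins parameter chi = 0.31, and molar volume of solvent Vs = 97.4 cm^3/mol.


ln(1 - vr) = ln(1 - 0.221) = -0.2497
Numerator = -((-0.2497) + 0.221 + 0.31 * 0.221^2) = 0.0136
Denominator = 97.4 * (0.221^(1/3) - 0.221/2) = 48.1248
nu = 0.0136 / 48.1248 = 2.8267e-04 mol/cm^3

2.8267e-04 mol/cm^3


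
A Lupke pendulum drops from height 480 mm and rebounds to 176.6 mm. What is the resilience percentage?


Resilience = h_rebound / h_drop * 100
= 176.6 / 480 * 100
= 36.8%

36.8%


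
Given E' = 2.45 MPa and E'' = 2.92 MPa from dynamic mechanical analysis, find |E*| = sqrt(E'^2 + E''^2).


|E*| = sqrt(E'^2 + E''^2)
= sqrt(2.45^2 + 2.92^2)
= sqrt(6.0025 + 8.5264)
= 3.812 MPa

3.812 MPa


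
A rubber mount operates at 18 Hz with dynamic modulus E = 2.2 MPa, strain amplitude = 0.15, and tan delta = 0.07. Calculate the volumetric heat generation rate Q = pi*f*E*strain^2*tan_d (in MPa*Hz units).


Q = pi * f * E * strain^2 * tan_d
= pi * 18 * 2.2 * 0.15^2 * 0.07
= pi * 18 * 2.2 * 0.0225 * 0.07
= 0.1959

Q = 0.1959


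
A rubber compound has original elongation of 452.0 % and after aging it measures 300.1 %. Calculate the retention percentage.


Retention = aged / original * 100
= 300.1 / 452.0 * 100
= 66.4%

66.4%


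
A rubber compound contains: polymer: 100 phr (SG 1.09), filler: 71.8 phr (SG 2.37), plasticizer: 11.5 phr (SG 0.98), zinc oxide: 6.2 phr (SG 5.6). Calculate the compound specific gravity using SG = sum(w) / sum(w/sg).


Sum of weights = 189.5
Volume contributions:
  polymer: 100/1.09 = 91.7431
  filler: 71.8/2.37 = 30.2954
  plasticizer: 11.5/0.98 = 11.7347
  zinc oxide: 6.2/5.6 = 1.1071
Sum of volumes = 134.8803
SG = 189.5 / 134.8803 = 1.405

SG = 1.405


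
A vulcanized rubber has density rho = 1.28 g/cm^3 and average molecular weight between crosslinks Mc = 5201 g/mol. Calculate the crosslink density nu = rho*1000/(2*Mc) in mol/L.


nu = rho * 1000 / (2 * Mc)
nu = 1.28 * 1000 / (2 * 5201)
nu = 1280.0 / 10402
nu = 0.1231 mol/L

0.1231 mol/L


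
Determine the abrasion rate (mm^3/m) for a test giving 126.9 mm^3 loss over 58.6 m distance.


Rate = volume_loss / distance
= 126.9 / 58.6
= 2.166 mm^3/m

2.166 mm^3/m


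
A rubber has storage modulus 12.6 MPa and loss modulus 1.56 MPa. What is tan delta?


tan delta = E'' / E'
= 1.56 / 12.6
= 0.1238

tan delta = 0.1238


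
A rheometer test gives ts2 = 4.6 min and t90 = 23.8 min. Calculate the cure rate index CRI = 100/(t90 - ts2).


CRI = 100 / (t90 - ts2)
= 100 / (23.8 - 4.6)
= 100 / 19.2
= 5.21 min^-1

5.21 min^-1


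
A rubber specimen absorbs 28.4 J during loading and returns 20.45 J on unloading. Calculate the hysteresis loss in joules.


Hysteresis loss = loading - unloading
= 28.4 - 20.45
= 7.95 J

7.95 J


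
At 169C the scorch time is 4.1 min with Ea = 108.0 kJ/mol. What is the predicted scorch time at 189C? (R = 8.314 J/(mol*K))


Convert temperatures: T1 = 169 + 273.15 = 442.15 K, T2 = 189 + 273.15 = 462.15 K
ts2_new = 4.1 * exp(108000 / 8.314 * (1/462.15 - 1/442.15))
1/T2 - 1/T1 = -9.7876e-05
ts2_new = 1.15 min

1.15 min


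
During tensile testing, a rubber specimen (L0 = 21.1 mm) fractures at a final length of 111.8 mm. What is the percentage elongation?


Elongation = (Lf - L0) / L0 * 100
= (111.8 - 21.1) / 21.1 * 100
= 90.7 / 21.1 * 100
= 429.9%

429.9%


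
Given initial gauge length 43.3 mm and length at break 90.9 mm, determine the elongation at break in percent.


Elongation = (Lf - L0) / L0 * 100
= (90.9 - 43.3) / 43.3 * 100
= 47.6 / 43.3 * 100
= 109.9%

109.9%


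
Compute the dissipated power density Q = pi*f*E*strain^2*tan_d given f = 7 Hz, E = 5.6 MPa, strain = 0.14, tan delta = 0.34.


Q = pi * f * E * strain^2 * tan_d
= pi * 7 * 5.6 * 0.14^2 * 0.34
= pi * 7 * 5.6 * 0.0196 * 0.34
= 0.8207

Q = 0.8207


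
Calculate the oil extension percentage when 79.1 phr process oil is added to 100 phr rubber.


Oil % = oil / (100 + oil) * 100
= 79.1 / (100 + 79.1) * 100
= 79.1 / 179.1 * 100
= 44.17%

44.17%


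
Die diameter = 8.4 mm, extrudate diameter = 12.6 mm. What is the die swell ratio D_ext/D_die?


Die swell ratio = D_extrudate / D_die
= 12.6 / 8.4
= 1.5

Die swell = 1.5


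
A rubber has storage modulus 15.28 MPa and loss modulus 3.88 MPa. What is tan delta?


tan delta = E'' / E'
= 3.88 / 15.28
= 0.2539

tan delta = 0.2539


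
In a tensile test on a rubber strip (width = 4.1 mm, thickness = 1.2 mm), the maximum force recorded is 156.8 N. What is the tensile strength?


Area = width * thickness = 4.1 * 1.2 = 4.92 mm^2
TS = force / area = 156.8 / 4.92 = 31.87 MPa

31.87 MPa


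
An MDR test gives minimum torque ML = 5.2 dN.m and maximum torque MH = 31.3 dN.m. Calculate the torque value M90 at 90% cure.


M90 = ML + 0.9 * (MH - ML)
M90 = 5.2 + 0.9 * (31.3 - 5.2)
M90 = 5.2 + 0.9 * 26.1
M90 = 28.69 dN.m

28.69 dN.m


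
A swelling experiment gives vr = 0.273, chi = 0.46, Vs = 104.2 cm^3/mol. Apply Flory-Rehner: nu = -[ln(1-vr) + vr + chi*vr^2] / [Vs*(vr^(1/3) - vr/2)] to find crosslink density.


ln(1 - vr) = ln(1 - 0.273) = -0.3188
Numerator = -((-0.3188) + 0.273 + 0.46 * 0.273^2) = 0.0115
Denominator = 104.2 * (0.273^(1/3) - 0.273/2) = 53.3728
nu = 0.0115 / 53.3728 = 2.1632e-04 mol/cm^3

2.1632e-04 mol/cm^3


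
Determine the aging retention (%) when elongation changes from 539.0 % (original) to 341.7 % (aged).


Retention = aged / original * 100
= 341.7 / 539.0 * 100
= 63.4%

63.4%


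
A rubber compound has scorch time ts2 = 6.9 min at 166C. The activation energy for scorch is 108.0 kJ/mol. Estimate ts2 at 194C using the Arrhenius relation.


Convert temperatures: T1 = 166 + 273.15 = 439.15 K, T2 = 194 + 273.15 = 467.15 K
ts2_new = 6.9 * exp(108000 / 8.314 * (1/467.15 - 1/439.15))
1/T2 - 1/T1 = -1.3649e-04
ts2_new = 1.17 min

1.17 min


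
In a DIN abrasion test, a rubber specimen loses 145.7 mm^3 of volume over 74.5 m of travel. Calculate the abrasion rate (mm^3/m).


Rate = volume_loss / distance
= 145.7 / 74.5
= 1.956 mm^3/m

1.956 mm^3/m


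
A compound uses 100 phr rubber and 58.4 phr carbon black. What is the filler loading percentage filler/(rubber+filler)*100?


Filler % = filler / (rubber + filler) * 100
= 58.4 / (100 + 58.4) * 100
= 58.4 / 158.4 * 100
= 36.87%

36.87%


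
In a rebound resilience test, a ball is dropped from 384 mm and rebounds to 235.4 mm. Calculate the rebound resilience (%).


Resilience = h_rebound / h_drop * 100
= 235.4 / 384 * 100
= 61.3%

61.3%


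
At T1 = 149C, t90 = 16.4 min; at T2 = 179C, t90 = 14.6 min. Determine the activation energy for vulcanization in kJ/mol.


T1 = 422.15 K, T2 = 452.15 K
1/T1 - 1/T2 = 1.5717e-04
ln(t1/t2) = ln(16.4/14.6) = 0.1163
Ea = 8.314 * 0.1163 / 1.5717e-04 = 6149.8948 J/mol
Ea = 6.15 kJ/mol

6.15 kJ/mol


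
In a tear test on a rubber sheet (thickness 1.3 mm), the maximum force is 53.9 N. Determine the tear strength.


Tear strength = force / thickness
= 53.9 / 1.3
= 41.46 N/mm

41.46 N/mm


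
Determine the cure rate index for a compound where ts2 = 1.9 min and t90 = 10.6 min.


CRI = 100 / (t90 - ts2)
= 100 / (10.6 - 1.9)
= 100 / 8.7
= 11.49 min^-1

11.49 min^-1


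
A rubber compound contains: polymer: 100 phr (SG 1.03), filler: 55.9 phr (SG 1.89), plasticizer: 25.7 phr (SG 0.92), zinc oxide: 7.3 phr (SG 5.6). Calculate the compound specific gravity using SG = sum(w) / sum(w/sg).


Sum of weights = 188.9
Volume contributions:
  polymer: 100/1.03 = 97.0874
  filler: 55.9/1.89 = 29.5767
  plasticizer: 25.7/0.92 = 27.9348
  zinc oxide: 7.3/5.6 = 1.3036
Sum of volumes = 155.9025
SG = 188.9 / 155.9025 = 1.212

SG = 1.212


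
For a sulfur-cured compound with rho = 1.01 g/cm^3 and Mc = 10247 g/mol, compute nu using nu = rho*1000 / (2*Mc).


nu = rho * 1000 / (2 * Mc)
nu = 1.01 * 1000 / (2 * 10247)
nu = 1010.0 / 20494
nu = 0.0493 mol/L

0.0493 mol/L


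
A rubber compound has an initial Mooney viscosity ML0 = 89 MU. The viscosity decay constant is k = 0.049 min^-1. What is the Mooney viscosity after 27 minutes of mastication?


ML = ML0 * exp(-k * t)
ML = 89 * exp(-0.049 * 27)
ML = 89 * 0.2663
ML = 23.7 MU

23.7 MU


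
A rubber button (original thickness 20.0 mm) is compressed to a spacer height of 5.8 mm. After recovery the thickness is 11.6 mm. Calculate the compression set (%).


CS = (t0 - recovered) / (t0 - ts) * 100
= (20.0 - 11.6) / (20.0 - 5.8) * 100
= 8.4 / 14.2 * 100
= 59.2%

59.2%


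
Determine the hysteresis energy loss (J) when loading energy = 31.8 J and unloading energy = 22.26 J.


Hysteresis loss = loading - unloading
= 31.8 - 22.26
= 9.54 J

9.54 J


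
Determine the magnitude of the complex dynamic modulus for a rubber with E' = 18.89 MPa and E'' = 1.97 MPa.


|E*| = sqrt(E'^2 + E''^2)
= sqrt(18.89^2 + 1.97^2)
= sqrt(356.8321 + 3.8809)
= 18.992 MPa

18.992 MPa


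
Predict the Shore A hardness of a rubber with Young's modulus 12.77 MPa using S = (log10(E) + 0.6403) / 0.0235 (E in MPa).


log10(E) = 0.0235*S - 0.6403  =>  S = (log10(E) + 0.6403) / 0.0235
log10(12.77) = 1.106191
S = (1.106191 + 0.6403) / 0.0235 = 1.746491 / 0.0235
S = 74.3

Shore A = 74.3


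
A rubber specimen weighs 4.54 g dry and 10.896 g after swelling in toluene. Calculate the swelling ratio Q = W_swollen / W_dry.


Q = W_swollen / W_dry
Q = 10.896 / 4.54
Q = 2.4

Q = 2.4


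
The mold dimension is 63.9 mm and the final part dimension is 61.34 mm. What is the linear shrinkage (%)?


Shrinkage = (mold - part) / mold * 100
= (63.9 - 61.34) / 63.9 * 100
= 2.56 / 63.9 * 100
= 4.01%

4.01%


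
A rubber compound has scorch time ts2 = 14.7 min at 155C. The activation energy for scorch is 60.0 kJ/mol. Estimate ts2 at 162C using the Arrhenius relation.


Convert temperatures: T1 = 155 + 273.15 = 428.15 K, T2 = 162 + 273.15 = 435.15 K
ts2_new = 14.7 * exp(60000 / 8.314 * (1/435.15 - 1/428.15))
1/T2 - 1/T1 = -3.7572e-05
ts2_new = 11.21 min

11.21 min


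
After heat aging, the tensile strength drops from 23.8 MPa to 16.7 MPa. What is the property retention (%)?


Retention = aged / original * 100
= 16.7 / 23.8 * 100
= 70.2%

70.2%


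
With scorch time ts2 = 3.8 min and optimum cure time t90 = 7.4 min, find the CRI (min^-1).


CRI = 100 / (t90 - ts2)
= 100 / (7.4 - 3.8)
= 100 / 3.6
= 27.78 min^-1

27.78 min^-1


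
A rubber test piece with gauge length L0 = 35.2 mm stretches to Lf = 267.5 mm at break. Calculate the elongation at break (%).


Elongation = (Lf - L0) / L0 * 100
= (267.5 - 35.2) / 35.2 * 100
= 232.3 / 35.2 * 100
= 659.9%

659.9%


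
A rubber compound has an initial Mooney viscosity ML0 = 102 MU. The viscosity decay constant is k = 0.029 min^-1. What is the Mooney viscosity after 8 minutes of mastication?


ML = ML0 * exp(-k * t)
ML = 102 * exp(-0.029 * 8)
ML = 102 * 0.7929
ML = 80.88 MU

80.88 MU


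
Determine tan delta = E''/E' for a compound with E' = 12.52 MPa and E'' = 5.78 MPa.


tan delta = E'' / E'
= 5.78 / 12.52
= 0.4617

tan delta = 0.4617


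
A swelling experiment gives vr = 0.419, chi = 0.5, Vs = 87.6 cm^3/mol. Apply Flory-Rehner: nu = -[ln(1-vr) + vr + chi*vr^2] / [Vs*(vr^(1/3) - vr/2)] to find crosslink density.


ln(1 - vr) = ln(1 - 0.419) = -0.5430
Numerator = -((-0.5430) + 0.419 + 0.5 * 0.419^2) = 0.0362
Denominator = 87.6 * (0.419^(1/3) - 0.419/2) = 47.1982
nu = 0.0362 / 47.1982 = 7.6749e-04 mol/cm^3

7.6749e-04 mol/cm^3


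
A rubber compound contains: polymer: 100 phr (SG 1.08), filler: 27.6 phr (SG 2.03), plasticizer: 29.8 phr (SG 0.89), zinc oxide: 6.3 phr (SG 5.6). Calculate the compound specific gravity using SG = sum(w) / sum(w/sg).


Sum of weights = 163.7
Volume contributions:
  polymer: 100/1.08 = 92.5926
  filler: 27.6/2.03 = 13.5961
  plasticizer: 29.8/0.89 = 33.4831
  zinc oxide: 6.3/5.6 = 1.1250
Sum of volumes = 140.7968
SG = 163.7 / 140.7968 = 1.163

SG = 1.163
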